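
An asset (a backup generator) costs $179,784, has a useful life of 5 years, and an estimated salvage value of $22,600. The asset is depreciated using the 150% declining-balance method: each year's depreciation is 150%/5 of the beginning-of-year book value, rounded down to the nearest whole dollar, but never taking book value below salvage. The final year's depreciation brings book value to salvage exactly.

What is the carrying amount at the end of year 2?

Depreciable base = $179,784 − $22,600 = $157,184.
Year 1: ⌊$179,784 × 150%/5⌋ = $53,935. Book value $125,849.
Year 2: ⌊$125,849 × 150%/5⌋ = $37,754. Book value $88,095.

$88,095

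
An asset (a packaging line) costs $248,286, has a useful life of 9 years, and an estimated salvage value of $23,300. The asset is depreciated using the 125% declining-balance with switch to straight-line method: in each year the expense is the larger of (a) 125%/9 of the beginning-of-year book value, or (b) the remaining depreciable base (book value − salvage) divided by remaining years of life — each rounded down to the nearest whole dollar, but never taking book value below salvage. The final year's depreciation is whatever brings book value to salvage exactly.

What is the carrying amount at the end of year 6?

Depreciable base = $248,286 − $23,300 = $224,986.
Year 1: DB = ⌊$248,286 × 125%/9⌋ = $34,484; SL = ⌊$224,986/9⌋ = $24,998 → take DB $34,484. Book value $213,802.
Year 2: DB = ⌊$213,802 × 125%/9⌋ = $29,694; SL = ⌊$190,502/8⌋ = $23,812 → take DB $29,694. Book value $184,108.
Year 3: DB = ⌊$184,108 × 125%/9⌋ = $25,570; SL = ⌊$160,808/7⌋ = $22,972 → take DB $25,570. Book value $158,538.
Year 4: DB = ⌊$158,538 × 125%/9⌋ = $22,019; SL = ⌊$135,238/6⌋ = $22,539 → take SL $22,539. Book value $135,999.
Year 5: DB = ⌊$135,999 × 125%/9⌋ = $18,888; SL = ⌊$112,699/5⌋ = $22,539 → take SL $22,539. Book value $113,460.
Year 6: DB = ⌊$113,460 × 125%/9⌋ = $15,758; SL = ⌊$90,160/4⌋ = $22,540 → take SL $22,540. Book value $90,920.

$90,920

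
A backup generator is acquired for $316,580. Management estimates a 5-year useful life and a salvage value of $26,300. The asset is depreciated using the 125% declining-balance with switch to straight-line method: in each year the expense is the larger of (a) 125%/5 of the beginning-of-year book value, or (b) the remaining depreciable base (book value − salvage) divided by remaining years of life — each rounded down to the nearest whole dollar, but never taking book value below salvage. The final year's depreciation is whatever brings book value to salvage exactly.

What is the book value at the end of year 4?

$76,893

Depreciable base = $316,580 − $26,300 = $290,280.
Year 1: DB = ⌊$316,580 × 125%/5⌋ = $79,145; SL = ⌊$290,280/5⌋ = $58,056 → take DB $79,145. Book value $237,435.
Year 2: DB = ⌊$237,435 × 125%/5⌋ = $59,358; SL = ⌊$211,135/4⌋ = $52,783 → take DB $59,358. Book value $178,077.
Year 3: DB = ⌊$178,077 × 125%/5⌋ = $44,519; SL = ⌊$151,777/3⌋ = $50,592 → take SL $50,592. Book value $127,485.
Year 4: DB = ⌊$127,485 × 125%/5⌋ = $31,871; SL = ⌊$101,185/2⌋ = $50,592 → take SL $50,592. Book value $76,893.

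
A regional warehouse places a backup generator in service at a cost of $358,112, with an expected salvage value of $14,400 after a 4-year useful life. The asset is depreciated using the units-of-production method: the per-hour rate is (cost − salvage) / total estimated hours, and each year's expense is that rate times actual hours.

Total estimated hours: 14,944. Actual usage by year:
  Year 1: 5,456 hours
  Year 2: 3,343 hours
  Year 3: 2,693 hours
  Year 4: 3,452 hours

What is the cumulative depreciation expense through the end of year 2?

Depreciable base = $358,112 − $14,400 = $343,712.
Rate = $343,712 / 14,944 hours = $23 per hour.
Year 1: 5,456 × $23 = $125,488. Book value $232,624.
Year 2: 3,343 × $23 = $76,889. Book value $155,735.
Accumulated through year 2 = $358,112 − $155,735 = $202,377.

$202,377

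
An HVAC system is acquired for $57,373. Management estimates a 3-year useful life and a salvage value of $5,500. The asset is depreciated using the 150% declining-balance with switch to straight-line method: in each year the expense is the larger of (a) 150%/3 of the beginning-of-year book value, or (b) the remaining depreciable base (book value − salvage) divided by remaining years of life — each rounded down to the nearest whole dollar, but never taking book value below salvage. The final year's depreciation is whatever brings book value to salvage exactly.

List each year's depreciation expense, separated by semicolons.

Depreciable base = $57,373 − $5,500 = $51,873.
Year 1: DB = ⌊$57,373 × 150%/3⌋ = $28,686; SL = ⌊$51,873/3⌋ = $17,291 → take DB $28,686. Book value $28,687.
Year 2: DB = ⌊$28,687 × 150%/3⌋ = $14,343; SL = ⌊$23,187/2⌋ = $11,593 → take DB $14,343. Book value $14,344.
Year 3 (final): $14,344 − $5,500 = $8,844. Book value $5,500.

$28,686; $14,343; $8,844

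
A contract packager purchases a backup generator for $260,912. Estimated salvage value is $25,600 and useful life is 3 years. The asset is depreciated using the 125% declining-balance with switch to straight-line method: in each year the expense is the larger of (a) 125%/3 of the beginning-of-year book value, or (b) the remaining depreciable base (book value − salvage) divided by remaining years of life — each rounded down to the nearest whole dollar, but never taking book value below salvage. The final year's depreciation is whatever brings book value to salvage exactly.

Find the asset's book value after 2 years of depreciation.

Depreciable base = $260,912 − $25,600 = $235,312.
Year 1: DB = ⌊$260,912 × 125%/3⌋ = $108,713; SL = ⌊$235,312/3⌋ = $78,437 → take DB $108,713. Book value $152,199.
Year 2: DB = ⌊$152,199 × 125%/3⌋ = $63,416; SL = ⌊$126,599/2⌋ = $63,299 → take DB $63,416. Book value $88,783.

$88,783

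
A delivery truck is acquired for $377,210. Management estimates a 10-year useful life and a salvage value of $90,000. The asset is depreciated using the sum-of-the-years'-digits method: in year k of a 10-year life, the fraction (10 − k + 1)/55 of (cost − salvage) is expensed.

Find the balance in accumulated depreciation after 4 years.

Depreciable base = $377,210 − $90,000 = $287,210.
Sum of the years' digits = 10+9+8+7+6+5+4+3+2+1 = 55.
Year 1: $287,210 × 10/55 = $52,220. Book value $324,990.
Year 2: $287,210 × 9/55 = $46,998. Book value $277,992.
Year 3: $287,210 × 8/55 = $41,776. Book value $236,216.
Year 4: $287,210 × 7/55 = $36,554. Book value $199,662.
Accumulated through year 4 = $377,210 − $199,662 = $177,548.

$177,548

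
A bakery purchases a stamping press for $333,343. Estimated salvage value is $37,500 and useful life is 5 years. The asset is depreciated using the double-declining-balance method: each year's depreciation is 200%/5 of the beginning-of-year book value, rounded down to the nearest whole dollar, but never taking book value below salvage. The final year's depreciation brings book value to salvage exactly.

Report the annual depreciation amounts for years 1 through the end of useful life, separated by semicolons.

$133,337; $80,002; $48,001; $28,801; $5,702

Depreciable base = $333,343 − $37,500 = $295,843.
Year 1: ⌊$333,343 × 200%/5⌋ = $133,337. Book value $200,006.
Year 2: ⌊$200,006 × 200%/5⌋ = $80,002. Book value $120,004.
Year 3: ⌊$120,004 × 200%/5⌋ = $48,001. Book value $72,003.
Year 4: ⌊$72,003 × 200%/5⌋ = $28,801. Book value $43,202.
Year 5 (final): $43,202 − $37,500 = $5,702. Book value $37,500.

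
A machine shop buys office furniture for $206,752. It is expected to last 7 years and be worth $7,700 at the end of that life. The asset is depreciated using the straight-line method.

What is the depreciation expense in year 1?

Depreciable base = $206,752 − $7,700 = $199,052.
Annual expense = $199,052 / 7 = $28,436.

$28,436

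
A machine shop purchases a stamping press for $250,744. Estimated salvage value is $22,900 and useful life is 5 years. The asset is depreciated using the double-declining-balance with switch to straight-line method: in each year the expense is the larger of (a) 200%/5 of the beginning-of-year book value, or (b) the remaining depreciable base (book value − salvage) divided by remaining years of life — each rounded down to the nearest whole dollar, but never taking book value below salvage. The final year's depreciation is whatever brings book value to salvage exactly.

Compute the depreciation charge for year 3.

Depreciable base = $250,744 − $22,900 = $227,844.
Year 1: DB = ⌊$250,744 × 200%/5⌋ = $100,297; SL = ⌊$227,844/5⌋ = $45,568 → take DB $100,297. Book value $150,447.
Year 2: DB = ⌊$150,447 × 200%/5⌋ = $60,178; SL = ⌊$127,547/4⌋ = $31,886 → take DB $60,178. Book value $90,269.
Year 3: DB = ⌊$90,269 × 200%/5⌋ = $36,107; SL = ⌊$67,369/3⌋ = $22,456 → take DB $36,107. Book value $54,162.

$36,107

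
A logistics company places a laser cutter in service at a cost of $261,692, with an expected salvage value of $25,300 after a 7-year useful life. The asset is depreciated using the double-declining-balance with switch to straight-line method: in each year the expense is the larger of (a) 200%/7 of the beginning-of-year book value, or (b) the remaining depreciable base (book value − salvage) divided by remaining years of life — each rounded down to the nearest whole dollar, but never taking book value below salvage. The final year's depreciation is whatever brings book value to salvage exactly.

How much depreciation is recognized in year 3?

$38,147

Depreciable base = $261,692 − $25,300 = $236,392.
Year 1: DB = ⌊$261,692 × 200%/7⌋ = $74,769; SL = ⌊$236,392/7⌋ = $33,770 → take DB $74,769. Book value $186,923.
Year 2: DB = ⌊$186,923 × 200%/7⌋ = $53,406; SL = ⌊$161,623/6⌋ = $26,937 → take DB $53,406. Book value $133,517.
Year 3: DB = ⌊$133,517 × 200%/7⌋ = $38,147; SL = ⌊$108,217/5⌋ = $21,643 → take DB $38,147. Book value $95,370.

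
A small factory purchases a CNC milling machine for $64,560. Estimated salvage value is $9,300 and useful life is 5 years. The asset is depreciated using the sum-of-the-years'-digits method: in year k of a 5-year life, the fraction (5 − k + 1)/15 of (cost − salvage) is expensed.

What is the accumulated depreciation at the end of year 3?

$44,208

Depreciable base = $64,560 − $9,300 = $55,260.
Sum of the years' digits = 5+4+3+2+1 = 15.
Year 1: $55,260 × 5/15 = $18,420. Book value $46,140.
Year 2: $55,260 × 4/15 = $14,736. Book value $31,404.
Year 3: $55,260 × 3/15 = $11,052. Book value $20,352.
Accumulated through year 3 = $64,560 − $20,352 = $44,208.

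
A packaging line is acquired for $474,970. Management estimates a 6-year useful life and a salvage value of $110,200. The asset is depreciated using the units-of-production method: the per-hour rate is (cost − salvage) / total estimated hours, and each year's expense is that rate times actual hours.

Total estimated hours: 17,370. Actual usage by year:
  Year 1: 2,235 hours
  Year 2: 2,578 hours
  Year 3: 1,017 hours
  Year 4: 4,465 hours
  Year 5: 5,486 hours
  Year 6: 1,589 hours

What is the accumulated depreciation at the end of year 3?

Depreciable base = $474,970 − $110,200 = $364,770.
Rate = $364,770 / 17,370 hours = $21 per hour.
Year 1: 2,235 × $21 = $46,935. Book value $428,035.
Year 2: 2,578 × $21 = $54,138. Book value $373,897.
Year 3: 1,017 × $21 = $21,357. Book value $352,540.
Accumulated through year 3 = $474,970 − $352,540 = $122,430.

$122,430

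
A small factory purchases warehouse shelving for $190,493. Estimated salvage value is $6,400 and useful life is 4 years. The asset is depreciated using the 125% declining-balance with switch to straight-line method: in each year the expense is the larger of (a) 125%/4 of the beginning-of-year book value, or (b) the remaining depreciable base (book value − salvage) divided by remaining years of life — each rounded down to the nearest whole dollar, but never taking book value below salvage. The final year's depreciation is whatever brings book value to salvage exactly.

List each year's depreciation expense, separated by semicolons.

Depreciable base = $190,493 − $6,400 = $184,093.
Year 1: DB = ⌊$190,493 × 125%/4⌋ = $59,529; SL = ⌊$184,093/4⌋ = $46,023 → take DB $59,529. Book value $130,964.
Year 2: DB = ⌊$130,964 × 125%/4⌋ = $40,926; SL = ⌊$124,564/3⌋ = $41,521 → take SL $41,521. Book value $89,443.
Year 3: DB = ⌊$89,443 × 125%/4⌋ = $27,950; SL = ⌊$83,043/2⌋ = $41,521 → take SL $41,521. Book value $47,922.
Year 4 (final): $47,922 − $6,400 = $41,522. Book value $6,400.

$59,529; $41,521; $41,521; $41,522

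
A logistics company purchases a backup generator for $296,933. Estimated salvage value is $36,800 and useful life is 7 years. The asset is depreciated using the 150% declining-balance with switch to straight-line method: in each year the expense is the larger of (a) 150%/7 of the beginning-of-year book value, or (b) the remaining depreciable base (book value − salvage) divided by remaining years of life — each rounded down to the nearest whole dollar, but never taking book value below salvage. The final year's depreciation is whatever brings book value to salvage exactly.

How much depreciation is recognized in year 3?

$39,281

Depreciable base = $296,933 − $36,800 = $260,133.
Year 1: DB = ⌊$296,933 × 150%/7⌋ = $63,628; SL = ⌊$260,133/7⌋ = $37,161 → take DB $63,628. Book value $233,305.
Year 2: DB = ⌊$233,305 × 150%/7⌋ = $49,993; SL = ⌊$196,505/6⌋ = $32,750 → take DB $49,993. Book value $183,312.
Year 3: DB = ⌊$183,312 × 150%/7⌋ = $39,281; SL = ⌊$146,512/5⌋ = $29,302 → take DB $39,281. Book value $144,031.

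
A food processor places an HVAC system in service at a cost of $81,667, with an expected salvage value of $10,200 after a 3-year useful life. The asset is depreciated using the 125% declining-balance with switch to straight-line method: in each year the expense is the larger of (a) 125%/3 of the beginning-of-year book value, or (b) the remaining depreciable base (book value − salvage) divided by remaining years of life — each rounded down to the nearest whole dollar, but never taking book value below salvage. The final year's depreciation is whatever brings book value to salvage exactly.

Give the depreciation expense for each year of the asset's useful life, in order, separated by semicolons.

Depreciable base = $81,667 − $10,200 = $71,467.
Year 1: DB = ⌊$81,667 × 125%/3⌋ = $34,027; SL = ⌊$71,467/3⌋ = $23,822 → take DB $34,027. Book value $47,640.
Year 2: DB = ⌊$47,640 × 125%/3⌋ = $19,850; SL = ⌊$37,440/2⌋ = $18,720 → take DB $19,850. Book value $27,790.
Year 3 (final): $27,790 − $10,200 = $17,590. Book value $10,200.

$34,027; $19,850; $17,590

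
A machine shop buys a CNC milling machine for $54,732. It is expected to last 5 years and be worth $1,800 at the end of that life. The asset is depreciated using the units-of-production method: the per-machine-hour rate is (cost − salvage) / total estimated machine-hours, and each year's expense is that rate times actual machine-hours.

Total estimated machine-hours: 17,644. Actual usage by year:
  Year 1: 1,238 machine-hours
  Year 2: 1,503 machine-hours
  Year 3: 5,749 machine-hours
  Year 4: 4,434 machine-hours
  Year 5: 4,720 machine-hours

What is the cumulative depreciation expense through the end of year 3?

Depreciable base = $54,732 − $1,800 = $52,932.
Rate = $52,932 / 17,644 machine-hours = $3 per machine-hour.
Year 1: 1,238 × $3 = $3,714. Book value $51,018.
Year 2: 1,503 × $3 = $4,509. Book value $46,509.
Year 3: 5,749 × $3 = $17,247. Book value $29,262.
Accumulated through year 3 = $54,732 − $29,262 = $25,470.

$25,470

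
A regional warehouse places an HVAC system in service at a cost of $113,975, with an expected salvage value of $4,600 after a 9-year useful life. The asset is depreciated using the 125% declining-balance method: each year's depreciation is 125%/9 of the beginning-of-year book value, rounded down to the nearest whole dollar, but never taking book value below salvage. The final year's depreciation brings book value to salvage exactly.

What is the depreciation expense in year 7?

$6,454

Depreciable base = $113,975 − $4,600 = $109,375.
Year 1: ⌊$113,975 × 125%/9⌋ = $15,829. Book value $98,146.
Year 2: ⌊$98,146 × 125%/9⌋ = $13,631. Book value $84,515.
Year 3: ⌊$84,515 × 125%/9⌋ = $11,738. Book value $72,777.
Year 4: ⌊$72,777 × 125%/9⌋ = $10,107. Book value $62,670.
Year 5: ⌊$62,670 × 125%/9⌋ = $8,704. Book value $53,966.
Year 6: ⌊$53,966 × 125%/9⌋ = $7,495. Book value $46,471.
Year 7: ⌊$46,471 × 125%/9⌋ = $6,454. Book value $40,017.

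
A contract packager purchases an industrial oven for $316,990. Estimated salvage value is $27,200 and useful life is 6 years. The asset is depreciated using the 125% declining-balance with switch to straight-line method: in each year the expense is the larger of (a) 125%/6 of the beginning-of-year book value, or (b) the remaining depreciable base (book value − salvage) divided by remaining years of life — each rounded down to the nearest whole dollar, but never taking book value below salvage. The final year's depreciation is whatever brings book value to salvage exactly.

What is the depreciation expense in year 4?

$42,867

Depreciable base = $316,990 − $27,200 = $289,790.
Year 1: DB = ⌊$316,990 × 125%/6⌋ = $66,039; SL = ⌊$289,790/6⌋ = $48,298 → take DB $66,039. Book value $250,951.
Year 2: DB = ⌊$250,951 × 125%/6⌋ = $52,281; SL = ⌊$223,751/5⌋ = $44,750 → take DB $52,281. Book value $198,670.
Year 3: DB = ⌊$198,670 × 125%/6⌋ = $41,389; SL = ⌊$171,470/4⌋ = $42,867 → take SL $42,867. Book value $155,803.
Year 4: DB = ⌊$155,803 × 125%/6⌋ = $32,458; SL = ⌊$128,603/3⌋ = $42,867 → take SL $42,867. Book value $112,936.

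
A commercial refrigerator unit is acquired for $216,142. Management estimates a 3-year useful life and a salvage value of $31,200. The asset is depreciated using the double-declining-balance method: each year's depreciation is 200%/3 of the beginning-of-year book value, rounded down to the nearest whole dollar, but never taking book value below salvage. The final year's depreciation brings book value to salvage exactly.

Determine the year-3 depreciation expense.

$0

Depreciable base = $216,142 − $31,200 = $184,942.
Year 1: ⌊$216,142 × 200%/3⌋ = $144,094. Book value $72,048.
Year 2: ⌊$72,048 × 200%/3⌋ = $48,032, capped at $40,848. Book value $31,200.
Year 3 (final): $31,200 − $31,200 = $0. Book value $31,200.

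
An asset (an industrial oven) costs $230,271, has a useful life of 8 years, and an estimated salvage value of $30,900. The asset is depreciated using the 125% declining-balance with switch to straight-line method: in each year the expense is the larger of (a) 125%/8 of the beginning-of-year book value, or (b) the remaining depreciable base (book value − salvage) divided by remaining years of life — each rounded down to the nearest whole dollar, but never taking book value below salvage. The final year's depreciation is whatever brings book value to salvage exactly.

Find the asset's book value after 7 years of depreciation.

$52,352

Depreciable base = $230,271 − $30,900 = $199,371.
Year 1: DB = ⌊$230,271 × 125%/8⌋ = $35,979; SL = ⌊$199,371/8⌋ = $24,921 → take DB $35,979. Book value $194,292.
Year 2: DB = ⌊$194,292 × 125%/8⌋ = $30,358; SL = ⌊$163,392/7⌋ = $23,341 → take DB $30,358. Book value $163,934.
Year 3: DB = ⌊$163,934 × 125%/8⌋ = $25,614; SL = ⌊$133,034/6⌋ = $22,172 → take DB $25,614. Book value $138,320.
Year 4: DB = ⌊$138,320 × 125%/8⌋ = $21,612; SL = ⌊$107,420/5⌋ = $21,484 → take DB $21,612. Book value $116,708.
Year 5: DB = ⌊$116,708 × 125%/8⌋ = $18,235; SL = ⌊$85,808/4⌋ = $21,452 → take SL $21,452. Book value $95,256.
Year 6: DB = ⌊$95,256 × 125%/8⌋ = $14,883; SL = ⌊$64,356/3⌋ = $21,452 → take SL $21,452. Book value $73,804.
Year 7: DB = ⌊$73,804 × 125%/8⌋ = $11,531; SL = ⌊$42,904/2⌋ = $21,452 → take SL $21,452. Book value $52,352.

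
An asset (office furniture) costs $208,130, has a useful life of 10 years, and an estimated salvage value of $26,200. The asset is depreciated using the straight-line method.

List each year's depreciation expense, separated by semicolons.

$18,193; $18,193; $18,193; $18,193; $18,193; $18,193; $18,193; $18,193; $18,193; $18,193

Depreciable base = $208,130 − $26,200 = $181,930.
Annual expense = $181,930 / 10 = $18,193.
End of year 1: book value $189,937.
End of year 2: book value $171,744.
End of year 3: book value $153,551.
End of year 4: book value $135,358.
End of year 5: book value $117,165.
End of year 6: book value $98,972.
End of year 7: book value $80,779.
End of year 8: book value $62,586.
End of year 9: book value $44,393.
End of year 10: book value $26,200.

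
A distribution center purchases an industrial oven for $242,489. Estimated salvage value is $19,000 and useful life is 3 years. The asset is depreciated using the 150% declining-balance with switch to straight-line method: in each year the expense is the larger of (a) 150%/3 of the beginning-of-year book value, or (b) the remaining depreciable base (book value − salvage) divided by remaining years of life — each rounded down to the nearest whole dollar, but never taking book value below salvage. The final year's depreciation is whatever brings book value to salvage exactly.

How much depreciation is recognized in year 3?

Depreciable base = $242,489 − $19,000 = $223,489.
Year 1: DB = ⌊$242,489 × 150%/3⌋ = $121,244; SL = ⌊$223,489/3⌋ = $74,496 → take DB $121,244. Book value $121,245.
Year 2: DB = ⌊$121,245 × 150%/3⌋ = $60,622; SL = ⌊$102,245/2⌋ = $51,122 → take DB $60,622. Book value $60,623.
Year 3 (final): $60,623 − $19,000 = $41,623. Book value $19,000.

$41,623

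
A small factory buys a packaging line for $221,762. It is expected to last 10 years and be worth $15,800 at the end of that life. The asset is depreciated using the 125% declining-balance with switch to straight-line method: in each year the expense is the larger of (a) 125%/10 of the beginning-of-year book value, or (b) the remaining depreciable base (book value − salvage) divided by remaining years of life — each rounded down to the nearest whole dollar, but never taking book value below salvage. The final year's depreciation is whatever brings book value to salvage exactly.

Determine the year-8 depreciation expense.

$18,966

Depreciable base = $221,762 − $15,800 = $205,962.
Year 1: DB = ⌊$221,762 × 125%/10⌋ = $27,720; SL = ⌊$205,962/10⌋ = $20,596 → take DB $27,720. Book value $194,042.
Year 2: DB = ⌊$194,042 × 125%/10⌋ = $24,255; SL = ⌊$178,242/9⌋ = $19,804 → take DB $24,255. Book value $169,787.
Year 3: DB = ⌊$169,787 × 125%/10⌋ = $21,223; SL = ⌊$153,987/8⌋ = $19,248 → take DB $21,223. Book value $148,564.
Year 4: DB = ⌊$148,564 × 125%/10⌋ = $18,570; SL = ⌊$132,764/7⌋ = $18,966 → take SL $18,966. Book value $129,598.
Year 5: DB = ⌊$129,598 × 125%/10⌋ = $16,199; SL = ⌊$113,798/6⌋ = $18,966 → take SL $18,966. Book value $110,632.
Year 6: DB = ⌊$110,632 × 125%/10⌋ = $13,829; SL = ⌊$94,832/5⌋ = $18,966 → take SL $18,966. Book value $91,666.
Year 7: DB = ⌊$91,666 × 125%/10⌋ = $11,458; SL = ⌊$75,866/4⌋ = $18,966 → take SL $18,966. Book value $72,700.
Year 8: DB = ⌊$72,700 × 125%/10⌋ = $9,087; SL = ⌊$56,900/3⌋ = $18,966 → take SL $18,966. Book value $53,734.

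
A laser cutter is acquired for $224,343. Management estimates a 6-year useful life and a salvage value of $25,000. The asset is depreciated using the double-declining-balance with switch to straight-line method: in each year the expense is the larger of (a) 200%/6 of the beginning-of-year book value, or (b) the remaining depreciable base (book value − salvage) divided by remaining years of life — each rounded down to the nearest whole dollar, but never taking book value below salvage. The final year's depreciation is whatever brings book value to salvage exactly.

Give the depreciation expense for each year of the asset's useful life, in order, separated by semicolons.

$74,781; $49,854; $33,236; $22,157; $14,771; $4,544

Depreciable base = $224,343 − $25,000 = $199,343.
Year 1: DB = ⌊$224,343 × 200%/6⌋ = $74,781; SL = ⌊$199,343/6⌋ = $33,223 → take DB $74,781. Book value $149,562.
Year 2: DB = ⌊$149,562 × 200%/6⌋ = $49,854; SL = ⌊$124,562/5⌋ = $24,912 → take DB $49,854. Book value $99,708.
Year 3: DB = ⌊$99,708 × 200%/6⌋ = $33,236; SL = ⌊$74,708/4⌋ = $18,677 → take DB $33,236. Book value $66,472.
Year 4: DB = ⌊$66,472 × 200%/6⌋ = $22,157; SL = ⌊$41,472/3⌋ = $13,824 → take DB $22,157. Book value $44,315.
Year 5: DB = ⌊$44,315 × 200%/6⌋ = $14,771; SL = ⌊$19,315/2⌋ = $9,657 → take DB $14,771. Book value $29,544.
Year 6 (final): $29,544 − $25,000 = $4,544. Book value $25,000.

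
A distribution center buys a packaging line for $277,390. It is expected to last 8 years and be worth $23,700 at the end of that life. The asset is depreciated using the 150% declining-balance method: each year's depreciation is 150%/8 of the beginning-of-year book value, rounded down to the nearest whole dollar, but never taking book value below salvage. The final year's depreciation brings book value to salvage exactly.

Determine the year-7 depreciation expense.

Depreciable base = $277,390 − $23,700 = $253,690.
Year 1: ⌊$277,390 × 150%/8⌋ = $52,010. Book value $225,380.
Year 2: ⌊$225,380 × 150%/8⌋ = $42,258. Book value $183,122.
Year 3: ⌊$183,122 × 150%/8⌋ = $34,335. Book value $148,787.
Year 4: ⌊$148,787 × 150%/8⌋ = $27,897. Book value $120,890.
Year 5: ⌊$120,890 × 150%/8⌋ = $22,666. Book value $98,224.
Year 6: ⌊$98,224 × 150%/8⌋ = $18,417. Book value $79,807.
Year 7: ⌊$79,807 × 150%/8⌋ = $14,963. Book value $64,844.

$14,963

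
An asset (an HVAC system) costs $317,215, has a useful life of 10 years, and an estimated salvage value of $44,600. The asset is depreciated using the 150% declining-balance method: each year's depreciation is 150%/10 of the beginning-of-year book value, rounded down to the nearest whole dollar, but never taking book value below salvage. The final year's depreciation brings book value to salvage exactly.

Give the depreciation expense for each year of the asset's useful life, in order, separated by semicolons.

$47,582; $40,444; $34,378; $29,221; $24,838; $21,112; $17,946; $15,254; $12,966; $28,874

Depreciable base = $317,215 − $44,600 = $272,615.
Year 1: ⌊$317,215 × 150%/10⌋ = $47,582. Book value $269,633.
Year 2: ⌊$269,633 × 150%/10⌋ = $40,444. Book value $229,189.
Year 3: ⌊$229,189 × 150%/10⌋ = $34,378. Book value $194,811.
Year 4: ⌊$194,811 × 150%/10⌋ = $29,221. Book value $165,590.
Year 5: ⌊$165,590 × 150%/10⌋ = $24,838. Book value $140,752.
Year 6: ⌊$140,752 × 150%/10⌋ = $21,112. Book value $119,640.
Year 7: ⌊$119,640 × 150%/10⌋ = $17,946. Book value $101,694.
Year 8: ⌊$101,694 × 150%/10⌋ = $15,254. Book value $86,440.
Year 9: ⌊$86,440 × 150%/10⌋ = $12,966. Book value $73,474.
Year 10 (final): $73,474 − $44,600 = $28,874. Book value $44,600.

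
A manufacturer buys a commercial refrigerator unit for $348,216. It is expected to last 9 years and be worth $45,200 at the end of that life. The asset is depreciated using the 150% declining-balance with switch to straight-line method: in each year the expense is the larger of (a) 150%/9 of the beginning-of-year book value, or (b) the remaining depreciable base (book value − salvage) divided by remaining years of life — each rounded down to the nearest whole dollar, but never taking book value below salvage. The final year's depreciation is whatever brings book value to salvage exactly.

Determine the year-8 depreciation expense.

Depreciable base = $348,216 − $45,200 = $303,016.
Year 1: DB = ⌊$348,216 × 150%/9⌋ = $58,036; SL = ⌊$303,016/9⌋ = $33,668 → take DB $58,036. Book value $290,180.
Year 2: DB = ⌊$290,180 × 150%/9⌋ = $48,363; SL = ⌊$244,980/8⌋ = $30,622 → take DB $48,363. Book value $241,817.
Year 3: DB = ⌊$241,817 × 150%/9⌋ = $40,302; SL = ⌊$196,617/7⌋ = $28,088 → take DB $40,302. Book value $201,515.
Year 4: DB = ⌊$201,515 × 150%/9⌋ = $33,585; SL = ⌊$156,315/6⌋ = $26,052 → take DB $33,585. Book value $167,930.
Year 5: DB = ⌊$167,930 × 150%/9⌋ = $27,988; SL = ⌊$122,730/5⌋ = $24,546 → take DB $27,988. Book value $139,942.
Year 6: DB = ⌊$139,942 × 150%/9⌋ = $23,323; SL = ⌊$94,742/4⌋ = $23,685 → take SL $23,685. Book value $116,257.
Year 7: DB = ⌊$116,257 × 150%/9⌋ = $19,376; SL = ⌊$71,057/3⌋ = $23,685 → take SL $23,685. Book value $92,572.
Year 8: DB = ⌊$92,572 × 150%/9⌋ = $15,428; SL = ⌊$47,372/2⌋ = $23,686 → take SL $23,686. Book value $68,886.

$23,686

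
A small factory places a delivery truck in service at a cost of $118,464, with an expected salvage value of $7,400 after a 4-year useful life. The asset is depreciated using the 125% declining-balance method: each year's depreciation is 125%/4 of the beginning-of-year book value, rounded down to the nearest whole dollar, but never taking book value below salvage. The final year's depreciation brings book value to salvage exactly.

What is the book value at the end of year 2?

Depreciable base = $118,464 − $7,400 = $111,064.
Year 1: ⌊$118,464 × 125%/4⌋ = $37,020. Book value $81,444.
Year 2: ⌊$81,444 × 125%/4⌋ = $25,451. Book value $55,993.

$55,993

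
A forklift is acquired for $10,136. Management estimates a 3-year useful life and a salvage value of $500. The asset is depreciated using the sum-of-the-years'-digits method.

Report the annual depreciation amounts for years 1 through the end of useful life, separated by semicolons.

$4,818; $3,212; $1,606

Depreciable base = $10,136 − $500 = $9,636.
Sum of the years' digits = 3+2+1 = 6.
Year 1: $9,636 × 3/6 = $4,818. Book value $5,318.
Year 2: $9,636 × 2/6 = $3,212. Book value $2,106.
Year 3: $9,636 × 1/6 = $1,606. Book value $500.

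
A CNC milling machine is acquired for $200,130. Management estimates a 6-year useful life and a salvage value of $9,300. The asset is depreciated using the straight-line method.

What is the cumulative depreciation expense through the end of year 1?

$31,805

Depreciable base = $200,130 − $9,300 = $190,830.
Annual expense = $190,830 / 6 = $31,805.
End of year 1: book value $168,325.
Accumulated through year 1 = $200,130 − $168,325 = $31,805.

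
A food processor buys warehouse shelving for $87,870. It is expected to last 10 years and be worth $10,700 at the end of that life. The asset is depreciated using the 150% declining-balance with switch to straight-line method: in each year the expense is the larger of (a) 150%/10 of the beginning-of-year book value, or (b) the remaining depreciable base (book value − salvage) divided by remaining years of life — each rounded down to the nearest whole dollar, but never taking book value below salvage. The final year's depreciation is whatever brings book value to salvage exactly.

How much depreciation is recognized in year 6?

$5,848

Depreciable base = $87,870 − $10,700 = $77,170.
Year 1: DB = ⌊$87,870 × 150%/10⌋ = $13,180; SL = ⌊$77,170/10⌋ = $7,717 → take DB $13,180. Book value $74,690.
Year 2: DB = ⌊$74,690 × 150%/10⌋ = $11,203; SL = ⌊$63,990/9⌋ = $7,110 → take DB $11,203. Book value $63,487.
Year 3: DB = ⌊$63,487 × 150%/10⌋ = $9,523; SL = ⌊$52,787/8⌋ = $6,598 → take DB $9,523. Book value $53,964.
Year 4: DB = ⌊$53,964 × 150%/10⌋ = $8,094; SL = ⌊$43,264/7⌋ = $6,180 → take DB $8,094. Book value $45,870.
Year 5: DB = ⌊$45,870 × 150%/10⌋ = $6,880; SL = ⌊$35,170/6⌋ = $5,861 → take DB $6,880. Book value $38,990.
Year 6: DB = ⌊$38,990 × 150%/10⌋ = $5,848; SL = ⌊$28,290/5⌋ = $5,658 → take DB $5,848. Book value $33,142.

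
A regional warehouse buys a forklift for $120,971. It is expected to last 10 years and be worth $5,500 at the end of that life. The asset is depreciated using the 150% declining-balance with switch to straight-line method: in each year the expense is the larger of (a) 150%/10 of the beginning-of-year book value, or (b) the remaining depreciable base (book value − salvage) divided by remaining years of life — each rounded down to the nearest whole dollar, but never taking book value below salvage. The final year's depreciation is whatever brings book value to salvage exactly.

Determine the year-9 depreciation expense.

$9,609

Depreciable base = $120,971 − $5,500 = $115,471.
Year 1: DB = ⌊$120,971 × 150%/10⌋ = $18,145; SL = ⌊$115,471/10⌋ = $11,547 → take DB $18,145. Book value $102,826.
Year 2: DB = ⌊$102,826 × 150%/10⌋ = $15,423; SL = ⌊$97,326/9⌋ = $10,814 → take DB $15,423. Book value $87,403.
Year 3: DB = ⌊$87,403 × 150%/10⌋ = $13,110; SL = ⌊$81,903/8⌋ = $10,237 → take DB $13,110. Book value $74,293.
Year 4: DB = ⌊$74,293 × 150%/10⌋ = $11,143; SL = ⌊$68,793/7⌋ = $9,827 → take DB $11,143. Book value $63,150.
Year 5: DB = ⌊$63,150 × 150%/10⌋ = $9,472; SL = ⌊$57,650/6⌋ = $9,608 → take SL $9,608. Book value $53,542.
Year 6: DB = ⌊$53,542 × 150%/10⌋ = $8,031; SL = ⌊$48,042/5⌋ = $9,608 → take SL $9,608. Book value $43,934.
Year 7: DB = ⌊$43,934 × 150%/10⌋ = $6,590; SL = ⌊$38,434/4⌋ = $9,608 → take SL $9,608. Book value $34,326.
Year 8: DB = ⌊$34,326 × 150%/10⌋ = $5,148; SL = ⌊$28,826/3⌋ = $9,608 → take SL $9,608. Book value $24,718.
Year 9: DB = ⌊$24,718 × 150%/10⌋ = $3,707; SL = ⌊$19,218/2⌋ = $9,609 → take SL $9,609. Book value $15,109.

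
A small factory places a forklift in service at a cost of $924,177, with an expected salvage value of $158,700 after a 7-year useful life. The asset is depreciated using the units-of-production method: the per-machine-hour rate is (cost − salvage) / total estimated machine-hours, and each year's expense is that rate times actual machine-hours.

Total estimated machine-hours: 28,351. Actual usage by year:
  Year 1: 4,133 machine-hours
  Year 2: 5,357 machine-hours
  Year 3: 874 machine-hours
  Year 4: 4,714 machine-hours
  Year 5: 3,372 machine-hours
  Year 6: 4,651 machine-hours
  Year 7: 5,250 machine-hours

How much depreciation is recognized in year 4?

Depreciable base = $924,177 − $158,700 = $765,477.
Rate = $765,477 / 28,351 machine-hours = $27 per machine-hour.
Year 1: 4,133 × $27 = $111,591. Book value $812,586.
Year 2: 5,357 × $27 = $144,639. Book value $667,947.
Year 3: 874 × $27 = $23,598. Book value $644,349.
Year 4: 4,714 × $27 = $127,278. Book value $517,071.

$127,278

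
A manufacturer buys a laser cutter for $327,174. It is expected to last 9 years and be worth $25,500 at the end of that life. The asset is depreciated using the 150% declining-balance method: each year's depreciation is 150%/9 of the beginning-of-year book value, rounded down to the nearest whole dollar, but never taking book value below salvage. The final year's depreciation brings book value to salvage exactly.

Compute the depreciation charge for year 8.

Depreciable base = $327,174 − $25,500 = $301,674.
Year 1: ⌊$327,174 × 150%/9⌋ = $54,529. Book value $272,645.
Year 2: ⌊$272,645 × 150%/9⌋ = $45,440. Book value $227,205.
Year 3: ⌊$227,205 × 150%/9⌋ = $37,867. Book value $189,338.
Year 4: ⌊$189,338 × 150%/9⌋ = $31,556. Book value $157,782.
Year 5: ⌊$157,782 × 150%/9⌋ = $26,297. Book value $131,485.
Year 6: ⌊$131,485 × 150%/9⌋ = $21,914. Book value $109,571.
Year 7: ⌊$109,571 × 150%/9⌋ = $18,261. Book value $91,310.
Year 8: ⌊$91,310 × 150%/9⌋ = $15,218. Book value $76,092.

$15,218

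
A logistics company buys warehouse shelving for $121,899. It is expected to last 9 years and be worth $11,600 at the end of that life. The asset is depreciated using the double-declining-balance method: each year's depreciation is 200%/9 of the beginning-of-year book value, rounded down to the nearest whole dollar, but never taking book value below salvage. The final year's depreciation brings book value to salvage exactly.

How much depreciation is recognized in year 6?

$7,710

Depreciable base = $121,899 − $11,600 = $110,299.
Year 1: ⌊$121,899 × 200%/9⌋ = $27,088. Book value $94,811.
Year 2: ⌊$94,811 × 200%/9⌋ = $21,069. Book value $73,742.
Year 3: ⌊$73,742 × 200%/9⌋ = $16,387. Book value $57,355.
Year 4: ⌊$57,355 × 200%/9⌋ = $12,745. Book value $44,610.
Year 5: ⌊$44,610 × 200%/9⌋ = $9,913. Book value $34,697.
Year 6: ⌊$34,697 × 200%/9⌋ = $7,710. Book value $26,987.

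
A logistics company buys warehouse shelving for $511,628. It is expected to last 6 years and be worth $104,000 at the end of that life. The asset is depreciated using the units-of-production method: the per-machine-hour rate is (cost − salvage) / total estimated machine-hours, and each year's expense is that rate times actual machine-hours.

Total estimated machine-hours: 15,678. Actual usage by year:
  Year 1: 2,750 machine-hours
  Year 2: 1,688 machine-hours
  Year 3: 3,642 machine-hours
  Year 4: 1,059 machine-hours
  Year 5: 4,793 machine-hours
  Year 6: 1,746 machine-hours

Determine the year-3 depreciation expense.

Depreciable base = $511,628 − $104,000 = $407,628.
Rate = $407,628 / 15,678 machine-hours = $26 per machine-hour.
Year 1: 2,750 × $26 = $71,500. Book value $440,128.
Year 2: 1,688 × $26 = $43,888. Book value $396,240.
Year 3: 3,642 × $26 = $94,692. Book value $301,548.

$94,692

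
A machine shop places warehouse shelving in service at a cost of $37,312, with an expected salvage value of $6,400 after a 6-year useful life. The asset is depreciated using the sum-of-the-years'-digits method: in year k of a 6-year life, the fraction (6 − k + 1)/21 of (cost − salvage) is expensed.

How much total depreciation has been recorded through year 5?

$29,440

Depreciable base = $37,312 − $6,400 = $30,912.
Sum of the years' digits = 6+5+4+3+2+1 = 21.
Year 1: $30,912 × 6/21 = $8,832. Book value $28,480.
Year 2: $30,912 × 5/21 = $7,360. Book value $21,120.
Year 3: $30,912 × 4/21 = $5,888. Book value $15,232.
Year 4: $30,912 × 3/21 = $4,416. Book value $10,816.
Year 5: $30,912 × 2/21 = $2,944. Book value $7,872.
Accumulated through year 5 = $37,312 − $7,872 = $29,440.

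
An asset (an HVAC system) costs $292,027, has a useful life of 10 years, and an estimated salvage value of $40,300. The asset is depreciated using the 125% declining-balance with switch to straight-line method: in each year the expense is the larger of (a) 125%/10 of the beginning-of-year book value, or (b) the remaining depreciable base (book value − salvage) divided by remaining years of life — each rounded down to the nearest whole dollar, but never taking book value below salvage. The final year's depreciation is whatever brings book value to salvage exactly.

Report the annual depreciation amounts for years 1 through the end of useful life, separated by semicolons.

Depreciable base = $292,027 − $40,300 = $251,727.
Year 1: DB = ⌊$292,027 × 125%/10⌋ = $36,503; SL = ⌊$251,727/10⌋ = $25,172 → take DB $36,503. Book value $255,524.
Year 2: DB = ⌊$255,524 × 125%/10⌋ = $31,940; SL = ⌊$215,224/9⌋ = $23,913 → take DB $31,940. Book value $223,584.
Year 3: DB = ⌊$223,584 × 125%/10⌋ = $27,948; SL = ⌊$183,284/8⌋ = $22,910 → take DB $27,948. Book value $195,636.
Year 4: DB = ⌊$195,636 × 125%/10⌋ = $24,454; SL = ⌊$155,336/7⌋ = $22,190 → take DB $24,454. Book value $171,182.
Year 5: DB = ⌊$171,182 × 125%/10⌋ = $21,397; SL = ⌊$130,882/6⌋ = $21,813 → take SL $21,813. Book value $149,369.
Year 6: DB = ⌊$149,369 × 125%/10⌋ = $18,671; SL = ⌊$109,069/5⌋ = $21,813 → take SL $21,813. Book value $127,556.
Year 7: DB = ⌊$127,556 × 125%/10⌋ = $15,944; SL = ⌊$87,256/4⌋ = $21,814 → take SL $21,814. Book value $105,742.
Year 8: DB = ⌊$105,742 × 125%/10⌋ = $13,217; SL = ⌊$65,442/3⌋ = $21,814 → take SL $21,814. Book value $83,928.
Year 9: DB = ⌊$83,928 × 125%/10⌋ = $10,491; SL = ⌊$43,628/2⌋ = $21,814 → take SL $21,814. Book value $62,114.
Year 10 (final): $62,114 − $40,300 = $21,814. Book value $40,300.

$36,503; $31,940; $27,948; $24,454; $21,813; $21,813; $21,814; $21,814; $21,814; $21,814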